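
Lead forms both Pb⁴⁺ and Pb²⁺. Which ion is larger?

Pb²⁺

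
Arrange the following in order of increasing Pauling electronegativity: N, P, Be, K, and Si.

K, Be, Si, P, N

EN rises left→right (higher Z_eff, smaller atoms) and falls top→bottom (larger, more shielded atoms).
Neither a single period nor a single group — weigh both effects.
Be > K: both effects reinforce here, so Be is clearly the higher of the two.
Si > Be: the two effects oppose for this pair; the across-period effect wins (1.90 vs 1.57).
P > Si: both are in period 3; the period trend gives P the larger value.
N > P: they share group 15; the group trend gives N the larger value.
Approximate values (Pauling): Be 1.57, N 3.04, Si 1.90, P 2.19, K 0.82.
So from lowest to highest: K < Be < Si < P < N.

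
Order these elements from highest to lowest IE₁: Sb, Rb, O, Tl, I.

O > I > Sb > Tl > Rb

IE₁ increases left→right with effective nuclear charge and decreases top→bottom as the valence shell moves farther out.
Neither a single period nor a single group — weigh both effects.
Tl > Rb: the two effects oppose for this pair; the across-period effect wins (589 vs 403 kJ/mol).
Sb > Tl: both effects reinforce here, so Sb is clearly the higher of the two.
I > Sb: both are in period 5; the period trend gives I the larger value.
O > I: period and group pull opposite ways; the down-group shift dominates (1314 vs 1008 kJ/mol).
For reference (kJ/mol): O 1314, Rb 403, Sb 831, I 1008, Tl 589.
So from highest to lowest: O > I > Sb > Tl > Rb.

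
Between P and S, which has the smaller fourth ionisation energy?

S

After 3 electrons have been removed, what remains? P³⁺ still has 2 valence electrons; S³⁺ still has 3 valence electrons.
All are still removing valence electrons, so compare the +3 ions as you would atoms: IE_4 generally rises across a period (higher Z_eff) and falls down a group (larger shell), subject to the usual subshell exceptions.
Valence configurations: P³⁺ [Ne]3s², S³⁺ [Ne]3s²3p¹.
S³⁺ loses a lone 3p electron whereas P³⁺ must break into a filled 3s² pair, so IE_4(P) > IE_4(S) even though S has the higher nuclear charge.
Approximate IE_4 values (kJ/mol): P 4964, S 4556.
So the fourth ionization energies run S < P.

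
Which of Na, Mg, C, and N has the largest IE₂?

The second ionization energy removes an electron from the +1 ion. For each element: Na⁺ is the bare [Ne] core; Mg⁺ still has 1 valence electron; C⁺ still has 3 valence electrons; N⁺ still has 4 valence electrons.
Core electrons are held far more tightly than valence electrons, so Na tops the IE_2 order.
Valence configurations: Mg⁺ [Ne]3s¹, C⁺ [He]2s²2p¹, N⁺ [He]2s²2p².
The numbers (kJ/mol): Na 4562, Mg 1451, C 2353, N 2856.
Overall IE_2 order: Mg < C < N < Na.

Na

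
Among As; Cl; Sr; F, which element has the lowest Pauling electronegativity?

Sr

F is in period 2, group 17; Cl is in period 3, group 17; As is in period 4, group 15; Sr is in period 5, group 2.
Atoms toward the upper right of the periodic table pull bonding electrons most strongly.
Here both period and group differ, so the two effects have to be weighed against each other.
As > Sr: both effects reinforce here, so As is clearly the higher of the two.
Cl > As: relative to As, both the across-period and down-group shifts push Cl's electronegativity up.
F > Cl: they share group 17; the group trend gives F the larger value.
Tabulated electronegativity (Pauling): F 3.98, Cl 3.16, As 2.18, Sr 0.95.
The lowest Pauling electronegativity among these belongs to Sr.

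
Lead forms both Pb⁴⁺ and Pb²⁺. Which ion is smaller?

Pb⁴⁺

Both ions have Z = 82 protons, but Pb⁴⁺ has lost more electrons, so its remaining electrons feel a larger effective nuclear charge per electron and are pulled in more tightly.
Higher positive charge → smaller ion, so Pb²⁺ > Pb⁴⁺.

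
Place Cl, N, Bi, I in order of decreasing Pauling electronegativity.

Cl > N > I > Bi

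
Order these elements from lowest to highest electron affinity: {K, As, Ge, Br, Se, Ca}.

K is in period 4, group 1; Ca is in period 4, group 2; Ge is in period 4, group 14; As is in period 4, group 15; Se is in period 4, group 16; Br is in period 4, group 17.
Electron affinity generally becomes more exothermic across a period toward the halogens and less exothermic down a group.
All lie in period 4; the across-period trend (electron affinity increases left to right) applies, with the exception below.
Note the exception: K has a higher electron affinity than Ca, contrary to the simple trend — adding an electron to Ca (ns²) has to open a new, higher-energy np subshell, which is unfavourable.
Note the exception: Ge has a higher electron affinity than As, contrary to the simple trend — adding an electron to As's half-filled 4p³ is unfavourable, so Ge (4p²) has the more exothermic EA.
Tabulated electron affinity (kJ/mol): K 48, Ca 2, Ge 119, As 78, Se 195, Br 325.
So from lowest to highest: Ca < K < As < Ge < Se < Br.

Ca < K < As < Ge < Se < Br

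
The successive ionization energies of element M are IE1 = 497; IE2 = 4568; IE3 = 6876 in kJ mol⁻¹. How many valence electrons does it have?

1

Look for the largest jump between consecutive ionization energies: IE2/IE1 ≈ 9.2, far larger than any earlier ratio.
That jump marks the point where a core electron is being removed. So the atom has 1 valence electron.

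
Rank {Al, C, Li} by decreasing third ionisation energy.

The third ionization energy removes an electron from the +2 ion. For each element: Al²⁺ still has 1 valence electron; C²⁺ still has 2 valence electrons; Li²⁺ is already 1 electron into the core.
Pulling an electron out of a noble-gas core costs far more than removing a remaining valence electron, so Li sits at the high end of IE_3.
Valence configurations: Al²⁺ [Ne]3s¹, C²⁺ [He]2s².
Approximate IE_3 values (kJ/mol): Al 2745, C 4620, Li 11815.
Hence IE_3: Al < C < Li.

Li > C > Al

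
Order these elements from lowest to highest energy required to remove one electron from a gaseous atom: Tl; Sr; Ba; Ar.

Ba, Sr, Tl, Ar

Ar is in period 3, group 18; Sr is in period 5, group 2; Ba is in period 6, group 2; Tl is in period 6, group 13.
First ionization energy rises across a period (greater Z_eff holds electrons more tightly) and falls down a group (valence electrons are farther from the nucleus).
Neither a single period nor a single group — weigh both effects.
Sr > Ba: Sr sits above Ba in group 2, so the down-group effect alone puts Sr higher.
Tl > Sr: period and group pull opposite ways; the across-period shift dominates (589 vs 550 kJ/mol).
Ar > Tl: both effects reinforce here, so Ar is clearly the higher of the two.
Tabulated first ionization energy (kJ/mol): Ar 1521, Sr 550, Ba 503, Tl 589.
So from lowest to highest: Ba < Sr < Tl < Ar.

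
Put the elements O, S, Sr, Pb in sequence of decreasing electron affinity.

S > O > Pb > Sr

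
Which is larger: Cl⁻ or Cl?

Cl⁻

Forming Cl⁻ adds 1 electron to Cl. More electron–electron repulsion in the same shell, with unchanged nuclear charge, lets the cloud expand.
An anion is larger than its parent atom: Cl⁻ > Cl.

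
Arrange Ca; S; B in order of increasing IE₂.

Consider each +1 ion: Ca⁺ still has 1 valence electron; S⁺ still has 5 valence electrons; B⁺ still has 2 valence electrons.
All are still removing valence electrons, so compare the +1 ions as you would atoms: IE_2 generally rises across a period (higher Z_eff) and falls down a group (larger shell), subject to the usual subshell exceptions.
Valence configurations: Ca⁺ [Ar]4s¹, S⁺ [Ne]3s²3p³, B⁺ [He]2s².
Tabulated IE_2 (kJ/mol): Ca 1145, S 2252, B 2427.
Overall IE_2 order: Ca < S < B.

Ca < S < B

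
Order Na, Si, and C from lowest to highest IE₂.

IE_2 is the cost of taking one more electron from the +1 cation: Na⁺ is the bare [Ne] core; Si⁺ still has 3 valence electrons; C⁺ still has 3 valence electrons.
Core electrons are held far more tightly than valence electrons, so Na tops the IE_2 order.
Valence configurations: Si⁺ [Ne]3s²3p¹, C⁺ [He]2s²2p¹.
The numbers (kJ/mol): Na 4562, Si 1577, C 2353.
So the second ionization energies run Si < C < Na.

Si < C < Na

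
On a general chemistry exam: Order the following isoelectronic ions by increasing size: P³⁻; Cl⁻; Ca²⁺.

All of these have 18 electrons, so size is governed by nuclear charge alone: the more protons, the stronger the pull on the same electron cloud, and the smaller the ion.
Nuclear charges: Ca²⁺ (Z=20), Cl⁻ (Z=17), P³⁻ (Z=15).
Smallest to largest: Ca²⁺ < Cl⁻ < P³⁻.

Ca²⁺ < Cl⁻ < P³⁻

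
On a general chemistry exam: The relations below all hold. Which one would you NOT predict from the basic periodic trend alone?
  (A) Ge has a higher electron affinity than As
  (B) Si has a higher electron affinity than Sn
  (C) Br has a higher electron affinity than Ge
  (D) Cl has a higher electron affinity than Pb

(A)

The general trend: electron affinity increases across a period and decreases down a group.
(A) Ge (period 4, group 14) vs As (period 4, group 15): the stated order contradicts the simple trend.
(B) Si (period 3, group 14) vs Sn (period 5, group 14): the stated order agrees with the simple trend.
(C) Br (period 4, group 17) vs Ge (period 4, group 14): the stated order agrees with the simple trend.
(D) Cl (period 3, group 17) vs Pb (period 6, group 14): the stated order agrees with the simple trend.
The exception is (A): adding an electron to As's half-filled 4p³ is unfavourable, so Ge (4p²) has the more exothermic EA.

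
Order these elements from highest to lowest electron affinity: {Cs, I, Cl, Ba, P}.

P is in period 3, group 15; Cl is in period 3, group 17; I is in period 5, group 17; Cs is in period 6, group 1; Ba is in period 6, group 2.
EA tends to increase across a period and decrease down a group, though the pattern is less regular than for IE or radius.
Neither a single period nor a single group — weigh both effects.
Cs > Ba: this pair runs against the simple trend — see the exception note.
P > Cs: both effects reinforce here, so P is clearly the higher of the two.
I > P: the two effects oppose for this pair; the across-period effect wins (295 vs 72 kJ/mol).
Cl > I: Cl sits above I in group 17, so the down-group effect alone puts Cl higher.
Note the exception: Cs has a higher electron affinity than Ba, contrary to the simple trend — adding an electron to Ba (ns²) has to open a new, higher-energy np subshell, which is unfavourable.
Tabulated electron affinity (kJ/mol): P 72, Cl 349, I 295, Cs 46, Ba 14.
So from highest to lowest: Cl > I > P > Cs > Ba.

Cl, I, P, Cs, Ba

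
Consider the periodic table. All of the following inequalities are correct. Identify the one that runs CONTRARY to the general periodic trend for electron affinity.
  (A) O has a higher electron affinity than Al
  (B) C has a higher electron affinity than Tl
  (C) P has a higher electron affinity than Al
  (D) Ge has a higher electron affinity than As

(D)

The general trend: electron affinity increases across a period and decreases down a group.
(A) O (period 2, group 16) vs Al (period 3, group 13): the stated order agrees with the simple trend.
(B) C (period 2, group 14) vs Tl (period 6, group 13): the stated order agrees with the simple trend.
(C) P (period 3, group 15) vs Al (period 3, group 13): the stated order agrees with the simple trend.
(D) Ge (period 4, group 14) vs As (period 4, group 15): the stated order contradicts the simple trend.
The exception is (D): adding an electron to As's half-filled 4p³ is unfavourable, so Ge (4p²) has the more exothermic EA.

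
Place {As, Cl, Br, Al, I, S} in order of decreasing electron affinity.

Cl, Br, I, S, As, Al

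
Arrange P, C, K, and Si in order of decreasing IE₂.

The second ionization energy removes an electron from the +1 ion. For each element: P⁺ still has 4 valence electrons; C⁺ still has 3 valence electrons; K⁺ is the bare [Ar] core; Si⁺ still has 3 valence electrons.
Pulling an electron out of a noble-gas core costs far more than removing a remaining valence electron, so K sits at the high end of IE_2.
Valence configurations: P⁺ [Ne]3s²3p², C⁺ [He]2s²2p¹, Si⁺ [Ne]3s²3p¹.
Approximate IE_2 values (kJ/mol): P 1907, C 2353, K 3052, Si 1577.
Hence IE_2: Si < P < C < K.

K, C, P, Si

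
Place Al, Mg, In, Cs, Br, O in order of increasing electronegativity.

Cs < Mg < Al < In < Br < O

Electronegativity increases across a period and decreases down a group, tracking effective nuclear charge and atomic size.
Neither a single period nor a single group — weigh both effects.
Mg > Cs: relative to Cs, both the across-period and down-group shifts push Mg's electronegativity up.
Al > Mg: Al lies to the right of Mg in period 3, so the across-period effect alone puts Al higher.
In > Al: this pair runs against the simple trend — see the exception note.
Br > In: both effects reinforce here, so Br is clearly the higher of the two.
O > Br: period and group pull opposite ways; the down-group shift dominates (3.44 vs 2.96).
Note the exception: In has a higher electronegativity than Al, contrary to the simple trend — poor shielding by filled d (and f) subshells raises the heavier element's effective nuclear charge more than the simple down-group trend predicts.
Tabulated electronegativity (Pauling): O 3.44, Mg 1.31, Al 1.61, Br 2.96, In 1.78, Cs 0.79.
So from lowest to highest: Cs < Mg < Al < In < Br < O.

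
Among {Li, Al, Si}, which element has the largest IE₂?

Li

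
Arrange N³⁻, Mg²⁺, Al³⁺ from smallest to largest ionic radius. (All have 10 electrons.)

Al³⁺ < Mg²⁺ < N³⁻

All of these have 10 electrons, so size is governed by nuclear charge alone: the more protons, the stronger the pull on the same electron cloud, and the smaller the ion.
Nuclear charges: Al³⁺ (Z=13), Mg²⁺ (Z=12), N³⁻ (Z=7).
Smallest to largest: Al³⁺ < Mg²⁺ < N³⁻.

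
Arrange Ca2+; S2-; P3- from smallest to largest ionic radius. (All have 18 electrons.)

Ca2+, S2-, P3-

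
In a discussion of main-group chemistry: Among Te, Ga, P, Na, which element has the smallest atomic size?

P

Na is in period 3, group 1; P is in period 3, group 15; Ga is in period 4, group 13; Te is in period 5, group 16.
Moving right in a period, electrons are added to the same shell under a stronger nuclear pull, so atoms get smaller; moving down, a new shell is opened and atoms get larger.
Here both period and group differ, so the two effects have to be weighed against each other.
Ga > P: both effects reinforce here, so Ga is clearly the larger of the two.
Te > Ga: the two effects oppose for this pair; the down-group effect wins (136 vs 124 pm).
Na > Te: period and group pull opposite ways; the across-period shift dominates (155 vs 136 pm).
For reference (pm): Na 155, P 111, Ga 124, Te 136.
The smallest atomic size among these belongs to P.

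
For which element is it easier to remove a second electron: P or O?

P

The second ionization energy removes an electron from the +1 ion. For each element: P⁺ still has 4 valence electrons; O⁺ still has 5 valence electrons.
All are still removing valence electrons, so compare the +1 ions as you would atoms: IE_2 generally rises across a period (higher Z_eff) and falls down a group (larger shell), subject to the usual subshell exceptions.
Valence configurations: P⁺ [Ne]3s²3p², O⁺ [He]2s²2p³.
The numbers (kJ/mol): P 1907, O 3388.
Overall IE_2 order: P < O.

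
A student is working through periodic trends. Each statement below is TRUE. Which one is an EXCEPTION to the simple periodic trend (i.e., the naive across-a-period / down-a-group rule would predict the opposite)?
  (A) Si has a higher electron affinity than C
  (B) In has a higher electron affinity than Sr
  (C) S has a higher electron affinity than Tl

(A)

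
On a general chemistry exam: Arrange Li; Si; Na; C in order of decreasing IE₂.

Li > Na > C > Si

The second ionization energy removes an electron from the +1 ion. For each element: Li⁺ is the bare [He] core; Si⁺ still has 3 valence electrons; Na⁺ is the bare [Ne] core; C⁺ still has 3 valence electrons.
Breaking into a closed-shell core is much more expensive than removing a leftover valence electron — Na and Li have the largest IE_2 here.
Valence configurations: Si⁺ [Ne]3s²3p¹, C⁺ [He]2s²2p¹.
Tabulated IE_2 (kJ/mol): Li 7298, Si 1577, Na 4562, C 2353.
Hence IE_2: Si < C < Na < Li.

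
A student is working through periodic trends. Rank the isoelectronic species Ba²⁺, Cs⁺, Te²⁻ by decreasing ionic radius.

Te²⁻ > Cs⁺ > Ba²⁺

All of these have 54 electrons, so size is governed by nuclear charge alone: the more protons, the stronger the pull on the same electron cloud, and the smaller the ion.
Nuclear charges: Ba²⁺ (Z=56), Cs⁺ (Z=55), Te²⁻ (Z=52).
Largest to smallest: Te²⁻ > Cs⁺ > Ba²⁺.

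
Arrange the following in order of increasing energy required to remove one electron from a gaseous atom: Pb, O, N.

Pb < O < N

N is in period 2, group 15; O is in period 2, group 16; Pb is in period 6, group 14.
IE₁ increases left→right with effective nuclear charge and decreases top→bottom as the valence shell moves farther out.
Neither a single period nor a single group — weigh both effects.
O > Pb: relative to Pb, both the across-period and down-group shifts push O's first ionization energy up.
N > O: this pair runs against the simple trend — see the exception note.
Note the exception: N has a higher first ionization energy than O, contrary to the simple trend — pairing an electron in O's 2p⁴ costs repulsion energy, so O ionizes more easily than half-filled N (2p³).
For reference (kJ/mol): N 1402, O 1314, Pb 716.
So from lowest to highest: Pb < O < N.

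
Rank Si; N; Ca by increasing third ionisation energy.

Si < N < Ca

After 2 electrons have been removed, what remains? Si²⁺ still has 2 valence electrons; N²⁺ still has 3 valence electrons; Ca²⁺ is the bare [Ar] core.
Pulling an electron out of a noble-gas core costs far more than removing a remaining valence electron, so Ca sits at the high end of IE_3.
Valence configurations: Si²⁺ [Ne]3s², N²⁺ [He]2s²2p¹.
The numbers (kJ/mol): Si 3232, N 4578, Ca 4912.
Hence IE_3: Si < N < Ca.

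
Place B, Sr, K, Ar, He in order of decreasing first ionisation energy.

He, Ar, B, Sr, K

He is in period 1, group 18; B is in period 2, group 13; Ar is in period 3, group 18; K is in period 4, group 1; Sr is in period 5, group 2.
First ionization energy rises across a period (greater Z_eff holds electrons more tightly) and falls down a group (valence electrons are farther from the nucleus).
Here both period and group differ, so the two effects have to be weighed against each other.
Sr > K: the two effects oppose for this pair; the across-period effect wins (550 vs 419 kJ/mol).
B > Sr: both effects reinforce here, so B is clearly the higher of the two.
Ar > B: the two effects oppose for this pair; the across-period effect wins (1521 vs 801 kJ/mol).
He > Ar: they share group 18; the group trend gives He the larger value.
Approximate values (kJ/mol): He 2372, B 801, Ar 1521, K 419, Sr 550.
So from highest to lowest: He > Ar > B > Sr > K.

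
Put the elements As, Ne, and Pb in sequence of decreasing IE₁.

Ne, As, Pb

Ne is in period 2, group 18; As is in period 4, group 15; Pb is in period 6, group 14.
IE₁ increases left→right with effective nuclear charge and decreases top→bottom as the valence shell moves farther out.
Here both period and group differ, so the two effects have to be weighed against each other.
As > Pb: both effects reinforce here, so As is clearly the higher of the two.
Ne > As: both effects reinforce here, so Ne is clearly the higher of the two.
Approximate values (kJ/mol): Ne 2081, As 947, Pb 716.
So from highest to lowest: Ne > As > Pb.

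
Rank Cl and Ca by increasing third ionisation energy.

Cl < Ca

The third ionization energy removes an electron from the +2 ion. For each element: Cl²⁺ still has 5 valence electrons; Ca²⁺ is the bare [Ar] core.
Breaking into a closed-shell core is much more expensive than removing a leftover valence electron — Ca has the largest IE_3 here.
Tabulated IE_3 (kJ/mol): Cl 3822, Ca 4912.
Hence IE_3: Cl < Ca.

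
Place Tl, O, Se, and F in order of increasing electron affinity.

Tl, O, Se, F

O is in period 2, group 16; F is in period 2, group 17; Se is in period 4, group 16; Tl is in period 6, group 13.
EA tends to increase across a period and decrease down a group, though the pattern is less regular than for IE or radius.
Neither a single period nor a single group — weigh both effects.
O > Tl: both effects reinforce here, so O is clearly the higher of the two.
Se > O: this pair runs against the simple trend — see the exception note.
F > Se: relative to Se, both the across-period and down-group shifts push F's electron affinity up.
Note the exception: Se has a higher electron affinity than O, contrary to the simple trend — O's compact 2p subshell gives strong electron–electron repulsion on the added electron.
Approximate values (kJ/mol): O 141, F 328, Se 195, Tl 19.
So from lowest to highest: Tl < O < Se < F.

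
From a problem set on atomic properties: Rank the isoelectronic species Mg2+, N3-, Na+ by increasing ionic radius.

Mg2+ < Na+ < N3-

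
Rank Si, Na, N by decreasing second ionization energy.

Na, N, Si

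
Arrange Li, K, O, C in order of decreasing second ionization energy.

Li > O > K > C

IE_2 is the cost of taking one more electron from the +1 cation: Li⁺ is the bare [He] core; K⁺ is the bare [Ar] core; O⁺ still has 5 valence electrons; C⁺ still has 3 valence electrons.
Usually core removal costs more than valence removal, but here the competition is close: a tightly held n=2 valence electron can cost more to remove than an n=3 core electron, so the actual values have to decide it.
Valence configurations: O⁺ [He]2s²2p³, C⁺ [He]2s²2p¹.
Approximate IE_2 values (kJ/mol): Li 7298, K 3052, O 3388, C 2353.
So the second ionization energies run C < K < O < Li.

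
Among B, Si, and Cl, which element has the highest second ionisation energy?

The second ionization energy removes an electron from the +1 ion. For each element: B⁺ still has 2 valence electrons; Si⁺ still has 3 valence electrons; Cl⁺ still has 6 valence electrons.
All are still removing valence electrons, so compare the +1 ions as you would atoms: IE_2 generally rises across a period (higher Z_eff) and falls down a group (larger shell), subject to the usual subshell exceptions.
Valence configurations: B⁺ [He]2s², Si⁺ [Ne]3s²3p¹, Cl⁺ [Ne]3s²3p⁴.
Tabulated IE_2 (kJ/mol): B 2427, Si 1577, Cl 2298.
So the second ionization energies run Si < Cl < B.

B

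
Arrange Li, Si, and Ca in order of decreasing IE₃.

Li > Ca > Si

After 2 electrons have been removed, what remains? Li²⁺ is already 1 electron into the core; Si²⁺ still has 2 valence electrons; Ca²⁺ is the bare [Ar] core.
Breaking into a closed-shell core is much more expensive than removing a leftover valence electron — Ca and Li have the largest IE_3 here.
Tabulated IE_3 (kJ/mol): Li 11815, Si 3232, Ca 4912.
Putting it together, IE_3: Si < Ca < Li.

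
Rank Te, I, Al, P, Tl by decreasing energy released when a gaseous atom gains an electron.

I > Te > P > Al > Tl

Electron affinity generally becomes more exothermic across a period toward the halogens and less exothermic down a group.
Here both period and group differ, so the two effects have to be weighed against each other.
Al > Tl: Al sits above Tl in group 13, so the down-group effect alone puts Al higher.
P > Al: P lies to the right of Al in period 3, so the across-period effect alone puts P higher.
Te > P: period and group pull opposite ways; the across-period shift dominates (190 vs 72 kJ/mol).
I > Te: both are in period 5; the period trend gives I the larger value.
Tabulated electron affinity (kJ/mol): Al 42, P 72, Te 190, I 295, Tl 19.
So from highest to lowest: I > Te > P > Al > Tl.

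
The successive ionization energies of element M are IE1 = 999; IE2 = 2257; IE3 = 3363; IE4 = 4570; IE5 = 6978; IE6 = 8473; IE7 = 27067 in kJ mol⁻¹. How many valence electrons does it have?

6

Look for the largest jump between consecutive ionization energies: IE7/IE6 ≈ 3.2, far larger than any earlier ratio.
That jump marks the point where a core electron is being removed. So the atom has 6 valence electrons.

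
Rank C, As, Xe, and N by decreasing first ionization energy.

C is in period 2, group 14; N is in period 2, group 15; As is in period 4, group 15; Xe is in period 5, group 18.
IE₁ increases left→right with effective nuclear charge and decreases top→bottom as the valence shell moves farther out.
Neither a single period nor a single group — weigh both effects.
C > As: the two effects oppose for this pair; the down-group effect wins (1086 vs 947 kJ/mol).
Xe > C: the two effects oppose for this pair; the across-period effect wins (1170 vs 1086 kJ/mol).
N > Xe: period and group pull opposite ways; the down-group shift dominates (1402 vs 1170 kJ/mol).
Approximate values (kJ/mol): C 1086, N 1402, As 947, Xe 1170.
So from highest to lowest: N > Xe > C > As.

N > Xe > C > As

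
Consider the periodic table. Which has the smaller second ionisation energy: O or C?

Consider each +1 ion: O⁺ still has 5 valence electrons; C⁺ still has 3 valence electrons.
All are still removing valence electrons, so compare the +1 ions as you would atoms: IE_2 generally rises across a period (higher Z_eff) and falls down a group (larger shell), subject to the usual subshell exceptions.
Valence configurations: O⁺ [He]2s²2p³, C⁺ [He]2s²2p¹.
Approximate IE_2 values (kJ/mol): O 3388, C 2353.
So the second ionization energies run C < O.

C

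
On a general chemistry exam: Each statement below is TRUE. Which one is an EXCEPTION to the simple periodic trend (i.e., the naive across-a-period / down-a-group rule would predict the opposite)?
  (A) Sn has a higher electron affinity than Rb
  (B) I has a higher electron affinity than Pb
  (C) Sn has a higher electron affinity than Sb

The general trend: electron affinity increases across a period and decreases down a group.
(A) Sn (period 5, group 14) vs Rb (period 5, group 1): the stated order agrees with the simple trend.
(B) I (period 5, group 17) vs Pb (period 6, group 14): the stated order agrees with the simple trend.
(C) Sn (period 5, group 14) vs Sb (period 5, group 15): the stated order contradicts the simple trend.
The exception is (C): adding an electron to Sb's half-filled 5p³ is unfavourable, so Sn has the more exothermic EA.

(C)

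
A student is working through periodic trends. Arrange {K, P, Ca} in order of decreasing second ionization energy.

K, P, Ca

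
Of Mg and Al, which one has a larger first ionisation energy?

Mg

Mg is in period 3, group 2; Al is in period 3, group 13.
Across a period the outer electron is held more tightly (higher IE₁); down a group it sits in a higher shell, more shielded, and comes off more easily.
All lie in period 3; the across-period trend (first ionization energy increases left to right) applies, with the exception below.
Note the exception: Mg has a higher first ionization energy than Al, contrary to the simple trend — Al's single 3p electron is easier to remove than one from Mg's filled 3s².
Tabulated first ionization energy (kJ/mol): Mg 738, Al 578.
So Mg has the larger first ionisation energy (Mg > Al).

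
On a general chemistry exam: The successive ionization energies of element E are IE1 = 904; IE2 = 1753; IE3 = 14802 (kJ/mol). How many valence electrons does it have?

2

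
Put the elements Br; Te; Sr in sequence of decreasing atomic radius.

Across a period the added protons contract the valence shell; down a group each new principal shell makes the atom larger.
Here both period and group differ, so the two effects have to be weighed against each other.
Te > Br: both effects reinforce here, so Te is clearly the larger of the two.
Sr > Te: both are in period 5; the period trend gives Sr the larger value.
For reference (pm): Br 114, Sr 185, Te 136.
So from largest to smallest: Sr > Te > Br.

Sr, Te, Br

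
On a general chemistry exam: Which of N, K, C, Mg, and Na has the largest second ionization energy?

Na

Consider each +1 ion: N⁺ still has 4 valence electrons; K⁺ is the bare [Ar] core; C⁺ still has 3 valence electrons; Mg⁺ still has 1 valence electron; Na⁺ is the bare [Ne] core.
Pulling an electron out of a noble-gas core costs far more than removing a remaining valence electron, so K and Na sit at the high end of IE_2.
Valence configurations: N⁺ [He]2s²2p², C⁺ [He]2s²2p¹, Mg⁺ [Ne]3s¹.
The numbers (kJ/mol): N 2856, K 3052, C 2353, Mg 1451, Na 4562.
So the second ionization energies run Mg < C < N < K < Na.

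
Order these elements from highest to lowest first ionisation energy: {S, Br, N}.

N is in period 2, group 15; S is in period 3, group 16; Br is in period 4, group 17.
Removing the outermost electron gets harder across a period and easier down a group.
A diagonal step moves right (one effect) and down (the opposite effect) at once.
Br > S: the two effects oppose for this pair; the across-period effect wins (1140 vs 1000 kJ/mol).
N > Br: period and group pull opposite ways; the down-group shift dominates (1402 vs 1140 kJ/mol).
For reference (kJ/mol): N 1402, S 1000, Br 1140.
So from highest to lowest: N > Br > S.

N > Br > S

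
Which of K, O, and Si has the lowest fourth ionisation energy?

Si

IE_4 is the cost of taking one more electron from the +3 cation: K³⁺ is already 2 electrons into the core; O³⁺ still has 3 valence electrons; Si³⁺ still has 1 valence electron.
Usually core removal costs more than valence removal, but here the competition is close: a tightly held n=2 valence electron can cost more to remove than an n=3 core electron, so the actual values have to decide it.
Valence configurations: O³⁺ [He]2s²2p¹, Si³⁺ [Ne]3s¹.
Approximate IE_4 values (kJ/mol): K 5877, O 7469, Si 4356.
So the fourth ionization energies run Si < K < O.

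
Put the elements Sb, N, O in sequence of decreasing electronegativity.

O > N > Sb

N is in period 2, group 15; O is in period 2, group 16; Sb is in period 5, group 15.
Electronegativity increases across a period and decreases down a group, tracking effective nuclear charge and atomic size.
Here both period and group differ, so the two effects have to be weighed against each other.
N > Sb: N sits above Sb in group 15, so the down-group effect alone puts N higher.
O > N: O lies to the right of N in period 2, so the across-period effect alone puts O higher.
For reference (Pauling): N 3.04, O 3.44, Sb 2.05.
So from highest to lowest: O > N > Sb.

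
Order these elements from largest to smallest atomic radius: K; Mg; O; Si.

O is in period 2, group 16; Mg is in period 3, group 2; Si is in period 3, group 14; K is in period 4, group 1.
Across a period the added protons contract the valence shell; down a group each new principal shell makes the atom larger.
These span different periods and groups, so the two trends combine.
Si > O: both effects reinforce here, so Si is clearly the larger of the two.
Mg > Si: Mg lies to the left of Si in period 3, so the across-period effect alone puts Mg larger.
K > Mg: relative to Mg, both the across-period and down-group shifts push K's atomic radius up.
Approximate values (pm): O 63, Mg 139, Si 116, K 196.
So from largest to smallest: K > Mg > Si > O.

K > Mg > Si > O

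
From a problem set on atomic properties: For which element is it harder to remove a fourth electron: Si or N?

The fourth ionization energy removes an electron from the +3 ion. For each element: Si³⁺ still has 1 valence electron; N³⁺ still has 2 valence electrons.
All are still removing valence electrons, so compare the +3 ions as you would atoms: IE_4 generally rises across a period (higher Z_eff) and falls down a group (larger shell), subject to the usual subshell exceptions.
Valence configurations: Si³⁺ [Ne]3s¹, N³⁺ [He]2s².
Approximate IE_4 values (kJ/mol): Si 4356, N 7475.
Overall IE_4 order: Si < N.

N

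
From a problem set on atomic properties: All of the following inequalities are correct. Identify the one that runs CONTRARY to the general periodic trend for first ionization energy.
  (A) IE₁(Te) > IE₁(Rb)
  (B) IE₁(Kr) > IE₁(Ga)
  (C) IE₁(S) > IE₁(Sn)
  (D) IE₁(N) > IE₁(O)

The general trend: first ionization energy increases across a period and decreases down a group.
(A) Te (period 5, group 16) vs Rb (period 5, group 1): the stated order agrees with the simple trend.
(B) Kr (period 4, group 18) vs Ga (period 4, group 13): the stated order agrees with the simple trend.
(C) S (period 3, group 16) vs Sn (period 5, group 14): the stated order agrees with the simple trend.
(D) N (period 2, group 15) vs O (period 2, group 16): the stated order contradicts the simple trend.
The exception is (D): pairing an electron in O's 2p⁴ costs repulsion energy, so O ionizes more easily than half-filled N (2p³).

(D)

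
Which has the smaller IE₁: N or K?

N is in period 2, group 15; K is in period 4, group 1.
Across a period the outer electron is held more tightly (higher IE₁); down a group it sits in a higher shell, more shielded, and comes off more easily.
Neither a single period nor a single group — weigh both effects.
N > K: both effects reinforce here, so N is clearly the higher of the two.
For reference (kJ/mol): N 1402, K 419.
So K has the smaller IE₁ (K < N).

K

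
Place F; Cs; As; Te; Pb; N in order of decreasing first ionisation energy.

F > N > As > Te > Pb > Cs

N is in period 2, group 15; F is in period 2, group 17; As is in period 4, group 15; Te is in period 5, group 16; Cs is in period 6, group 1; Pb is in period 6, group 14.
IE₁ increases left→right with effective nuclear charge and decreases top→bottom as the valence shell moves farther out.
These span different periods and groups, so the two trends combine.
Pb > Cs: both are in period 6; the period trend gives Pb the larger value.
Te > Pb: both effects reinforce here, so Te is clearly the higher of the two.
As > Te: period and group pull opposite ways; the down-group shift dominates (947 vs 869 kJ/mol).
N > As: N sits above As in group 15, so the down-group effect alone puts N higher.
F > N: F lies to the right of N in period 2, so the across-period effect alone puts F higher.
Approximate values (kJ/mol): N 1402, F 1681, As 947, Te 869, Cs 376, Pb 716.
So from highest to lowest: F > N > As > Te > Pb > Cs.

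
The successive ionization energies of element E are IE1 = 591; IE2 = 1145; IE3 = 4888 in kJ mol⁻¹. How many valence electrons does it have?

2

Look for the largest jump between consecutive ionization energies: IE3/IE2 ≈ 4.3, far larger than any earlier ratio.
That jump marks the point where a core electron is being removed. So the atom has 2 valence electrons.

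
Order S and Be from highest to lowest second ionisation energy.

Consider each +1 ion: S⁺ still has 5 valence electrons; Be⁺ still has 1 valence electron.
All are still removing valence electrons, so compare the +1 ions as you would atoms: IE_2 generally rises across a period (higher Z_eff) and falls down a group (larger shell), subject to the usual subshell exceptions.
Valence configurations: S⁺ [Ne]3s²3p³, Be⁺ [He]2s¹.
Tabulated IE_2 (kJ/mol): S 2252, Be 1757.
Overall IE_2 order: Be < S.

S > Be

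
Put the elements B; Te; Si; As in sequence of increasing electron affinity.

Adding an electron releases more energy for atoms nearer the top right (short of the noble gases).
A diagonal step moves right (one effect) and down (the opposite effect) at once.
As > B: the two effects oppose for this pair; the across-period effect wins (78 vs 27 kJ/mol).
Si > As: the two effects oppose for this pair; the down-group effect wins (134 vs 78 kJ/mol).
Te > Si: the two effects oppose for this pair; the across-period effect wins (190 vs 134 kJ/mol).
Approximate values (kJ/mol): B 27, Si 134, As 78, Te 190.
So from lowest to highest: B < As < Si < Te.

B, As, Si, Te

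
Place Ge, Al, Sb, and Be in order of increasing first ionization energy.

Be is in period 2, group 2; Al is in period 3, group 13; Ge is in period 4, group 14; Sb is in period 5, group 15.
IE₁ increases left→right with effective nuclear charge and decreases top→bottom as the valence shell moves farther out.
These sit on a diagonal, where the across-period and down-group effects partly cancel.
Ge > Al: the two effects oppose for this pair; the across-period effect wins (762 vs 578 kJ/mol).
Sb > Ge: the two effects oppose for this pair; the across-period effect wins (831 vs 762 kJ/mol).
Be > Sb: the two effects oppose for this pair; the down-group effect wins (900 vs 831 kJ/mol).
Approximate values (kJ/mol): Be 900, Al 578, Ge 762, Sb 831.
So from lowest to highest: Al < Ge < Sb < Be.

Al, Ge, Sb, Be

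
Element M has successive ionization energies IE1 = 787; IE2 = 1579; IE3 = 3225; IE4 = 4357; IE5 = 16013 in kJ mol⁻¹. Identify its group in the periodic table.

Group 14

Look for the largest jump between consecutive ionization energies: IE5/IE4 ≈ 3.7, far larger than any earlier ratio.
That jump marks the point where a core electron is being removed. So the atom has 4 valence electrons.
A main-group element with 4 valence electrons is in group 14.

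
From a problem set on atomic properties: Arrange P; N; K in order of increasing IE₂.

P < N < K

The second ionization energy removes an electron from the +1 ion. For each element: P⁺ still has 4 valence electrons; N⁺ still has 4 valence electrons; K⁺ is the bare [Ar] core.
Core electrons are held far more tightly than valence electrons, so K tops the IE_2 order.
Valence configurations: P⁺ [Ne]3s²3p², N⁺ [He]2s²2p².
Approximate IE_2 values (kJ/mol): P 1907, N 2856, K 3052.
Overall IE_2 order: P < N < K.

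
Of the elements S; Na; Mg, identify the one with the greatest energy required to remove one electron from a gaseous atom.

S

IE₁ increases left→right with effective nuclear charge and decreases top→bottom as the valence shell moves farther out.
All lie in period 3, so first ionization energy increases left to right.
The greatest energy required to remove one electron from a gaseous atom among these belongs to S.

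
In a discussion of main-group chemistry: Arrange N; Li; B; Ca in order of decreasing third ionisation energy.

Li > Ca > N > B

The third ionization energy removes an electron from the +2 ion. For each element: N²⁺ still has 3 valence electrons; Li²⁺ is already 1 electron into the core; B²⁺ still has 1 valence electron; Ca²⁺ is the bare [Ar] core.
Core electrons are held far more tightly than valence electrons, so Ca and Li top the IE_3 order.
Valence configurations: N²⁺ [He]2s²2p¹, B²⁺ [He]2s¹.
Tabulated IE_3 (kJ/mol): N 4578, Li 11815, B 3660, Ca 4912.
Overall IE_3 order: B < N < Ca < Li.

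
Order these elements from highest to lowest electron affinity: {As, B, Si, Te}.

Te > Si > As > B

Adding an electron releases more energy for atoms nearer the top right (short of the noble gases).
These sit on a diagonal, where the across-period and down-group effects partly cancel.
As > B: the two effects oppose for this pair; the across-period effect wins (78 vs 27 kJ/mol).
Si > As: the two effects oppose for this pair; the down-group effect wins (134 vs 78 kJ/mol).
Te > Si: period and group pull opposite ways; the across-period shift dominates (190 vs 134 kJ/mol).
For reference (kJ/mol): B 27, Si 134, As 78, Te 190.
So from highest to lowest: Te > Si > As > B.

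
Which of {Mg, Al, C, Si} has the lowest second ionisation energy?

After 1 electron has been removed, what remains? Mg⁺ still has 1 valence electron; Al⁺ still has 2 valence electrons; C⁺ still has 3 valence electrons; Si⁺ still has 3 valence electrons.
All are still removing valence electrons, so compare the +1 ions as you would atoms: IE_2 generally rises across a period (higher Z_eff) and falls down a group (larger shell), subject to the usual subshell exceptions.
Valence configurations: Mg⁺ [Ne]3s¹, Al⁺ [Ne]3s², C⁺ [He]2s²2p¹, Si⁺ [Ne]3s²3p¹.
Si⁺ loses a lone 3p electron whereas Al⁺ must break into a filled 3s² pair, so IE_2(Al) > IE_2(Si) even though Si has the higher nuclear charge.
Tabulated IE_2 (kJ/mol): Mg 1451, Al 1817, C 2353, Si 1577.
Overall IE_2 order: Mg < Si < Al < C.

Mg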